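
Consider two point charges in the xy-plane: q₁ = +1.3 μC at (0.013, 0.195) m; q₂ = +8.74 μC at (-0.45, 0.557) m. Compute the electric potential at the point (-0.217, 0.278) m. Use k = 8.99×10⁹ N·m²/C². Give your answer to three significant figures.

Electric potential is a scalar, so the contributions from each charge add algebraically: V = Σ kqᵢ/rᵢ.
Distances from the field point to each charge: r₁ = 0.245 m, r₂ = 0.363 m.
V = k[(1.30×10⁻⁶)/(0.245) + (8.74×10⁻⁶)/(0.363)] = 2.64×10⁵ V.

2.64×10⁵ V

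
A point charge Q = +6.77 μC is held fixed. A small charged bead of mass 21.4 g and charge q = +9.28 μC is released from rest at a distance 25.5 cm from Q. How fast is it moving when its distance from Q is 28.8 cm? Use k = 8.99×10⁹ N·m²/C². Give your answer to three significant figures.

4.87 m/s

Only the electrostatic force acts, so mechanical energy is conserved: ½mv² = U₁ − U₂ = kQq(1/r₁ − 1/r₂).
U₁ − U₂ = (8.99×10⁹ N·m²/C²)(6.77×10⁻⁶ C)(9.28×10⁻⁶ C)(1/0.255 − 1/0.288) = 0.254 J.
v = √(2·0.254/0.0214) = 4.87 m/s.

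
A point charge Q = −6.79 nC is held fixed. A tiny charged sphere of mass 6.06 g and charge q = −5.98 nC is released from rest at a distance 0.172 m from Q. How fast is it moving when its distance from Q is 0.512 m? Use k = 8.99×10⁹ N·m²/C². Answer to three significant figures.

0.0216 m/s

Only the electrostatic force acts, so mechanical energy is conserved: ½mv² = U₁ − U₂ = kQq(1/r₁ − 1/r₂).
U₁ − U₂ = (8.99×10⁹ N·m²/C²)(-6.79×10⁻⁹ C)(-5.98×10⁻⁹ C)(1/0.172 − 1/0.512) = 1.41×10⁻⁶ J.
v = √(2·1.41×10⁻⁶/6.06×10⁻³) = 0.0216 m/s.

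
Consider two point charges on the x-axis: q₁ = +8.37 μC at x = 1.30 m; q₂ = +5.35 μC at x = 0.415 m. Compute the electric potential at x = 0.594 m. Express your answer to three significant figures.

3.75×10⁵ V

The total potential is the scalar sum of each charge's contribution, V = Σ kqᵢ/rᵢ.
Distances from the field point to each charge: r₁ = 0.706 m, r₂ = 0.179 m.
V = k[(8.37×10⁻⁶)/(0.706) + (5.35×10⁻⁶)/(0.179)] = 3.75×10⁵ V.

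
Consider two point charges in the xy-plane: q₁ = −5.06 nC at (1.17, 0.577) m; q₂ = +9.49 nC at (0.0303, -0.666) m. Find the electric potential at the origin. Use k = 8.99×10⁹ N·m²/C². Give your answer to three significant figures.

The total potential is the scalar sum of each charge's contribution, V = Σ kqᵢ/rᵢ.
Distances from the field point to each charge: r₁ = 1.30 m, r₂ = 0.667 m.
V = k[(-5.06×10⁻⁹)/(1.30) + (9.49×10⁻⁹)/(0.667)] = 93.1 V.

93.1 V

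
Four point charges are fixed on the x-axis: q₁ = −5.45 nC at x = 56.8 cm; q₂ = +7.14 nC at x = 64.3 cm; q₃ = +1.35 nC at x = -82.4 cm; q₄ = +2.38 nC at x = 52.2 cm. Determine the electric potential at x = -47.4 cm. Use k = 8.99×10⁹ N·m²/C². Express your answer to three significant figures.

The total potential is the scalar sum of each charge's contribution, V = Σ kqᵢ/rᵢ.
Distances from the field point to each charge: r₁ = 1.04 m, r₂ = 1.12 m, r₃ = 0.350 m, r₄ = 0.996 m.
V = k[(-5.45×10⁻⁹)/(1.04) + (7.14×10⁻⁹)/(1.12) + (1.35×10⁻⁹)/(0.350) + (2.38×10⁻⁹)/(0.996)] = 66.6 V.

66.6 V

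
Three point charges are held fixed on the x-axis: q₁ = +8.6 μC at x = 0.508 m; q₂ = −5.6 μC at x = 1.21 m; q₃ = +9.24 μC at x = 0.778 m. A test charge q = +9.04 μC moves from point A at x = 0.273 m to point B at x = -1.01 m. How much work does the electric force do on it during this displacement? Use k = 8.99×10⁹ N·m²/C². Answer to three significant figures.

The work done by the electric force is W_field = −ΔU = −q(V_B − V_A) = q(V_A − V_B).
At A: distances to the source charges are 0.235 m, 0.937 m, 0.505 m; V_A = Σ kqᵢ/rᵢ = 4.40×10⁵ V.
At B: distances to the source charges are 1.52 m, 2.22 m, 1.79 m; V_B = Σ kqᵢ/rᵢ = 7.47×10⁴ V.
ΔV = V_B − V_A = -3.65×10⁵ V.
W_field = −qΔV = −(9.04×10⁻⁶ C)(-3.65×10⁵ V) = 3.30 J.

3.30 J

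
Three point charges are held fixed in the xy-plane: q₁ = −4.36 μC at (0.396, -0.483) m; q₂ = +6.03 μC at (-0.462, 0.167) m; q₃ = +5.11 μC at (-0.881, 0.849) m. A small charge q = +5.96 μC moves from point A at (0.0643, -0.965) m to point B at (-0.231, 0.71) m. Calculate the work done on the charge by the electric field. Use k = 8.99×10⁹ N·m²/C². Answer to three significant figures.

-0.793 J

The work done by the electric force is W_field = −ΔU = −q(V_B − V_A) = q(V_A − V_B).
At A: distances to the source charges are 0.585 m, 1.25 m, 2.05 m; V_A = Σ kqᵢ/rᵢ = -1110 V.
At B: distances to the source charges are 1.35 m, 0.590 m, 0.665 m; V_B = Σ kqᵢ/rᵢ = 1.32×10⁵ V.
ΔV = V_B − V_A = 1.33×10⁵ V.
W_field = −qΔV = −(5.96×10⁻⁶ C)(1.33×10⁵ V) = -0.793 J.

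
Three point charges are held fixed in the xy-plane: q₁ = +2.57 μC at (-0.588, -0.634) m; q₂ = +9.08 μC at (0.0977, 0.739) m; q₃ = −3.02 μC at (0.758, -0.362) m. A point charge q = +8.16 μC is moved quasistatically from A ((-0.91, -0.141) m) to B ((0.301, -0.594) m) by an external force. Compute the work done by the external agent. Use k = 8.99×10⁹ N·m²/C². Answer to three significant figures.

-0.413 J

For quasistatic motion the external work equals the change in potential energy: W_ext = qΔV = q(V_B − V_A).
At A: distances to the source charges are 0.589 m, 1.34 m, 1.68 m; V_A = Σ kqᵢ/rᵢ = 8.41×10⁴ V.
At B: distances to the source charges are 0.890 m, 1.35 m, 0.513 m; V_B = Σ kqᵢ/rᵢ = 3.35×10⁴ V.
ΔV = V_B − V_A = -5.06×10⁴ V.
W_ext = qΔV = (8.16×10⁻⁶ C)(-5.06×10⁴ V) = -0.413 J.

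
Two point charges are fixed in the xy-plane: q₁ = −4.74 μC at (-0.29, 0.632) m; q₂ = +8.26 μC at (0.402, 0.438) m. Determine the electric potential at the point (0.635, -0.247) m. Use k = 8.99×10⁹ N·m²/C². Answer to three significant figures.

The total potential is the scalar sum of each charge's contribution, V = Σ kqᵢ/rᵢ.
Distances from the field point to each charge: r₁ = 1.28 m, r₂ = 0.724 m.
V = k[(-4.74×10⁻⁶)/(1.28) + (8.26×10⁻⁶)/(0.724)] = 6.92×10⁴ V.

6.92×10⁴ V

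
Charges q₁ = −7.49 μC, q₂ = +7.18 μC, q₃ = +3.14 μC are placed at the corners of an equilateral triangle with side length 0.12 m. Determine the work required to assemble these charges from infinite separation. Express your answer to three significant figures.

-4.10 J

The work to assemble the configuration equals its total potential energy, U = Σ kqᵢqⱼ/rᵢⱼ over all pairs.
All three pair separations equal the side length, 0.120 m.
U = (-4.03) + (-1.76) + (1.69) = -4.10 J.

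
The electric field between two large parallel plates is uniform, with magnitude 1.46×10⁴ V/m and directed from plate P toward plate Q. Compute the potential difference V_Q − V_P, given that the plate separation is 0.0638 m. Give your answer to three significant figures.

-931 V

In a uniform field, potential decreases in the direction of E: ΔV = −E·d for a displacement d parallel to E.
Going from P to Q is a displacement of 0.0638 m along the field, so V_Q − V_P = −Ed = -931 V.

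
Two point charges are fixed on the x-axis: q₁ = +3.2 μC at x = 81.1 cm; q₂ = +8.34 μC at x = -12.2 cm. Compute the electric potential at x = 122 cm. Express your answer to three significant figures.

1.26×10⁵ V

Electric potential is a scalar, so the contributions from each charge add algebraically: V = Σ kqᵢ/rᵢ.
Distances from the field point to each charge: r₁ = 0.409 m, r₂ = 1.34 m.
V = k[(3.20×10⁻⁶)/(0.409) + (8.34×10⁻⁶)/(1.34)] = 1.26×10⁵ V.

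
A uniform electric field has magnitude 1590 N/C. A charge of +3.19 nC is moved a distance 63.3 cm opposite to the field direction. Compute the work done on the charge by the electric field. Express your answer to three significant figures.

-3.21×10⁻⁶ J

The potential change for a displacement 63.3 cm opposite to the field direction is ΔV = +Ed = 1010 V.
W_field = −qΔV = -3.21×10⁻⁶ J.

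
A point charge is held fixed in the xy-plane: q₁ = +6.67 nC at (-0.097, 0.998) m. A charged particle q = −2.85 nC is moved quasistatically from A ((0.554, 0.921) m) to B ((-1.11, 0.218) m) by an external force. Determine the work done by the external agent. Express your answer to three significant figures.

1.27×10⁻⁷ J

For quasistatic motion the external work equals the change in potential energy: W_ext = qΔV = q(V_B − V_A).
At A: distance to the source charge is 0.656 m; V_A = kq₁/r = 91.5 V.
At B: distance to the source charge is 1.28 m; V_B = kq₁/r = 46.9 V.
ΔV = V_B − V_A = -44.6 V.
W_ext = qΔV = (-2.85×10⁻⁹ C)(-44.6 V) = 1.27×10⁻⁷ J.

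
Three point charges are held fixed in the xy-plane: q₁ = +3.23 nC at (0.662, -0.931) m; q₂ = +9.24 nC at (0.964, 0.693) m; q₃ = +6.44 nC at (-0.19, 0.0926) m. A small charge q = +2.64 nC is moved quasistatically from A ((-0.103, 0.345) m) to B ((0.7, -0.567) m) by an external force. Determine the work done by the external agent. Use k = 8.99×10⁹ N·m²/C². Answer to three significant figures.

-3.02×10⁻⁷ J

For quasistatic motion the external work equals the change in potential energy: W_ext = qΔV = q(V_B − V_A).
At A: distances to the source charges are 1.49 m, 1.12 m, 0.267 m; V_A = Σ kqᵢ/rᵢ = 310 V.
At B: distances to the source charges are 0.366 m, 1.29 m, 1.11 m; V_B = Σ kqᵢ/rᵢ = 196 V.
ΔV = V_B − V_A = -114 V.
W_ext = qΔV = (2.64×10⁻⁹ C)(-114 V) = -3.02×10⁻⁷ J.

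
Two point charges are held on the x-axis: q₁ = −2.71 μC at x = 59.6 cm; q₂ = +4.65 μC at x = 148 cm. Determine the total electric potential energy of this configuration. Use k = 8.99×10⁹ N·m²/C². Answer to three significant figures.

-0.128 J

The assembly work is the sum of pairwise potential energies, U = Σ_{i<j} kqᵢqⱼ/rᵢⱼ.
Pair separations: r₁₂ = 0.884 m.
U = (-0.128) = -0.128 J.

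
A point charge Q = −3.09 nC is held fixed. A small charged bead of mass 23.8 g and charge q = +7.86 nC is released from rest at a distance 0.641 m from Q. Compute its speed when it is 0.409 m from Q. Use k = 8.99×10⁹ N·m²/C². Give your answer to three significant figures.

Only the electrostatic force acts, so mechanical energy is conserved: ½mv² = U₁ − U₂ = kQq(1/r₁ − 1/r₂).
U₁ − U₂ = (8.99×10⁹ N·m²/C²)(-3.09×10⁻⁹ C)(7.86×10⁻⁹ C)(1/0.641 − 1/0.409) = 1.93×10⁻⁷ J.
v = √(2·1.93×10⁻⁷/0.0238) = 4.03×10⁻³ m/s.

4.03×10⁻³ m/s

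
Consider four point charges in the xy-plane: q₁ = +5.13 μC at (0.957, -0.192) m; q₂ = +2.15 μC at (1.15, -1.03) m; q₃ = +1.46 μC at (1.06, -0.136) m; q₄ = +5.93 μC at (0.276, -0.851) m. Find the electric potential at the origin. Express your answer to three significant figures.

1.32×10⁵ V

Electric potential is a scalar, so the contributions from each charge add algebraically: V = Σ kqᵢ/rᵢ.
Distances from the field point to each charge: r₁ = 0.976 m, r₂ = 1.54 m, r₃ = 1.07 m, r₄ = 0.895 m.
V = k[(5.13×10⁻⁶)/(0.976) + (2.15×10⁻⁶)/(1.54) + (1.46×10⁻⁶)/(1.07) + (5.93×10⁻⁶)/(0.895)] = 1.32×10⁵ V.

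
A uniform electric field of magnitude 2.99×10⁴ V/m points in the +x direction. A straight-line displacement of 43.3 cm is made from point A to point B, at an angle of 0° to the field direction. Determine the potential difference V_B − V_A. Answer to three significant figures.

-1.29×10⁴ V

Only the component of displacement along E changes the potential: ΔV = −E·d·cosθ.
ΔV = −(2.99×10⁴ V/m)(0.433 m)cos0° = -1.29×10⁴ V.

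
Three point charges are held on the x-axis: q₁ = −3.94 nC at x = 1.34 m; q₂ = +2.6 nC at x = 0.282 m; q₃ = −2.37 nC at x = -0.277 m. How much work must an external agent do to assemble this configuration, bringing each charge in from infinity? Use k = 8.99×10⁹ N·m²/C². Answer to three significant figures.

The work to assemble the configuration equals its total potential energy, U = Σ kqᵢqⱼ/rᵢⱼ over all pairs.
Pair separations: r₁₂ = 1.06 m, r₁₃ = 1.62 m, r₂₃ = 0.559 m.
U = (-8.70×10⁻⁸) + (5.19×10⁻⁸) + (-9.91×10⁻⁸) = -1.34×10⁻⁷ J.

-1.34×10⁻⁷ J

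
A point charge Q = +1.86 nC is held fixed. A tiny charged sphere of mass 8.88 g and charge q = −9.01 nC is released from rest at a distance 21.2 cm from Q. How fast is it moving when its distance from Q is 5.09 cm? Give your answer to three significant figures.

0.0225 m/s

Only the electrostatic force acts, so mechanical energy is conserved: ½mv² = U₁ − U₂ = kQq(1/r₁ − 1/r₂).
U₁ − U₂ = (8.99×10⁹ N·m²/C²)(1.86×10⁻⁹ C)(-9.01×10⁻⁹ C)(1/0.212 − 1/0.0509) = 2.25×10⁻⁶ J.
v = √(2·2.25×10⁻⁶/8.88×10⁻³) = 0.0225 m/s.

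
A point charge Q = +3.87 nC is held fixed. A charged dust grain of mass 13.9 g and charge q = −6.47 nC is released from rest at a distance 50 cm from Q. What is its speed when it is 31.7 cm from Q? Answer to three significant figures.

6.12×10⁻³ m/s

Only the electrostatic force acts, so mechanical energy is conserved: ½mv² = U₁ − U₂ = kQq(1/r₁ − 1/r₂).
U₁ − U₂ = (8.99×10⁹ N·m²/C²)(3.87×10⁻⁹ C)(-6.47×10⁻⁹ C)(1/0.500 − 1/0.317) = 2.60×10⁻⁷ J.
v = √(2·2.60×10⁻⁷/0.0139) = 6.12×10⁻³ m/s.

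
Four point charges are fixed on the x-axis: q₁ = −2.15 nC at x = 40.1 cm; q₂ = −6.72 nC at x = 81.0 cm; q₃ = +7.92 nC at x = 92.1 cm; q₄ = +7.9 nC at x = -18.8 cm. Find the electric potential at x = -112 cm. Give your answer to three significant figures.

67.1 V

Electric potential is a scalar, so the contributions from each charge add algebraically: V = Σ kqᵢ/rᵢ.
Distances from the field point to each charge: r₁ = 1.52 m, r₂ = 1.93 m, r₃ = 2.04 m, r₄ = 0.932 m.
V = k[(-2.15×10⁻⁹)/(1.52) + (-6.72×10⁻⁹)/(1.93) + (7.92×10⁻⁹)/(2.04) + (7.90×10⁻⁹)/(0.932)] = 67.1 V.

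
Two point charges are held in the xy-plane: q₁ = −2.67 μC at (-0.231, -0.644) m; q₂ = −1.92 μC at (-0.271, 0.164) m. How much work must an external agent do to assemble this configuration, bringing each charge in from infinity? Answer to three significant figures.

0.0570 J

The work to assemble the configuration equals its total potential energy, U = Σ kqᵢqⱼ/rᵢⱼ over all pairs.
Pair separations: r₁₂ = 0.809 m.
U = (0.0570) = 0.0570 J.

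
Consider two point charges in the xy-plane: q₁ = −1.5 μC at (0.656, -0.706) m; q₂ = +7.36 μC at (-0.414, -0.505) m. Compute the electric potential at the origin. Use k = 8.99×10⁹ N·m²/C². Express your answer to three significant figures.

Electric potential is a scalar, so the contributions from each charge add algebraically: V = Σ kqᵢ/rᵢ.
Distances from the field point to each charge: r₁ = 0.964 m, r₂ = 0.653 m.
V = k[(-1.50×10⁻⁶)/(0.964) + (7.36×10⁻⁶)/(0.653)] = 8.73×10⁴ V.

8.73×10⁴ V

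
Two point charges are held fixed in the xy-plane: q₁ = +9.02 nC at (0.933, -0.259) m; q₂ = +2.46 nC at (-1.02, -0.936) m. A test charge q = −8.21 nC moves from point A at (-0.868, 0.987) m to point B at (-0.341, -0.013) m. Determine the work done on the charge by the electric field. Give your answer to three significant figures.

2.73×10⁻⁷ J

The work done by the electric force is W_field = −ΔU = −q(V_B − V_A) = q(V_A − V_B).
At A: distances to the source charges are 2.19 m, 1.93 m; V_A = Σ kqᵢ/rᵢ = 48.5 V.
At B: distances to the source charges are 1.30 m, 1.15 m; V_B = Σ kqᵢ/rᵢ = 81.8 V.
ΔV = V_B − V_A = 33.3 V.
W_field = −qΔV = −(-8.21×10⁻⁹ C)(33.3 V) = 2.73×10⁻⁷ J.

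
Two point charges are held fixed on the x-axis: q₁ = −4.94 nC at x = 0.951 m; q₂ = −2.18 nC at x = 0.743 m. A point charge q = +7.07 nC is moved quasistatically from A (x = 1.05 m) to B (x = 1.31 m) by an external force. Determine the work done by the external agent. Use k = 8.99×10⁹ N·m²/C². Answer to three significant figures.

2.50×10⁻⁶ J

For quasistatic motion the external work equals the change in potential energy: W_ext = qΔV = q(V_B − V_A).
At A: distances to the source charges are 0.0990 m, 0.307 m; V_A = Σ kqᵢ/rᵢ = -512 V.
At B: distances to the source charges are 0.359 m, 0.567 m; V_B = Σ kqᵢ/rᵢ = -158 V.
ΔV = V_B − V_A = 354 V.
W_ext = qΔV = (7.07×10⁻⁹ C)(354 V) = 2.50×10⁻⁶ J.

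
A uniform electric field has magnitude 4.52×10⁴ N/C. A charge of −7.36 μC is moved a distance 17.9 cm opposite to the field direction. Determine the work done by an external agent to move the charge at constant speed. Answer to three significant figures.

The potential change for a displacement 17.9 cm opposite to the field direction is ΔV = +Ed = 8090 V.
W_ext = qΔV = -0.0595 J.

-0.0595 J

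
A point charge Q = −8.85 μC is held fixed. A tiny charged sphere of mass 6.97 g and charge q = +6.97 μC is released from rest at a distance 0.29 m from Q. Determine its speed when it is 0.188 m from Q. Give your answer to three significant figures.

17.3 m/s

Only the electrostatic force acts, so mechanical energy is conserved: ½mv² = U₁ − U₂ = kQq(1/r₁ − 1/r₂).
U₁ − U₂ = (8.99×10⁹ N·m²/C²)(-8.85×10⁻⁶ C)(6.97×10⁻⁶ C)(1/0.290 − 1/0.188) = 1.04 J.
v = √(2·1.04/6.97×10⁻³) = 17.3 m/s.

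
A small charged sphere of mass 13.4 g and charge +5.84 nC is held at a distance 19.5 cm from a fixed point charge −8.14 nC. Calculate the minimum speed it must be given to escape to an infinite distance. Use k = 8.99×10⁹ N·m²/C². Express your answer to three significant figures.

0.0181 m/s

To just escape, total mechanical energy must reach zero at infinity: ½mv²_min + U = 0, so ½mv²_min = −U = |kQq|/r.
|U| = |kQq|/r = (8.99×10⁹ N·m²/C²)(8.14×10⁻⁹)(5.84×10⁻⁹)/(0.195) = 2.19×10⁻⁶ J.
v_min = √(2|U|/m) = √(2·2.19×10⁻⁶/0.0134) = 0.0181 m/s.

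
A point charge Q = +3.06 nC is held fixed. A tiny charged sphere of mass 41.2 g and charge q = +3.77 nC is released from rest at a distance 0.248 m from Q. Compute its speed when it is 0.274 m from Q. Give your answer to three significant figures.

Only the electrostatic force acts, so mechanical energy is conserved: ½mv² = U₁ − U₂ = kQq(1/r₁ − 1/r₂).
U₁ − U₂ = (8.99×10⁹ N·m²/C²)(3.06×10⁻⁹ C)(3.77×10⁻⁹ C)(1/0.248 − 1/0.274) = 3.97×10⁻⁸ J.
v = √(2·3.97×10⁻⁸/0.0412) = 1.39×10⁻³ m/s.

1.39×10⁻³ m/s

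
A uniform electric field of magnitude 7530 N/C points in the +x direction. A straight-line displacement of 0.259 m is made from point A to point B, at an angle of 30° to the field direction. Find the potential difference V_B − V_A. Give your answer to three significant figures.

Only the component of displacement along E changes the potential: ΔV = −E·d·cosθ.
ΔV = −(7530 V/m)(0.259 m)cos30° = -1690 V.

-1690 V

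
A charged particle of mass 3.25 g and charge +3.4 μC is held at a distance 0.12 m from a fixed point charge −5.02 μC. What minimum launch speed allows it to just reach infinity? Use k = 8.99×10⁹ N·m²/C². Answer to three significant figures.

To just escape, total mechanical energy must reach zero at infinity: ½mv²_min + U = 0, so ½mv²_min = −U = |kQq|/r.
|U| = |kQq|/r = (8.99×10⁹ N·m²/C²)(5.02×10⁻⁶)(3.40×10⁻⁶)/(0.120) = 1.28 J.
v_min = √(2|U|/m) = √(2·1.28/3.25×10⁻³) = 28.1 m/s.

28.1 m/s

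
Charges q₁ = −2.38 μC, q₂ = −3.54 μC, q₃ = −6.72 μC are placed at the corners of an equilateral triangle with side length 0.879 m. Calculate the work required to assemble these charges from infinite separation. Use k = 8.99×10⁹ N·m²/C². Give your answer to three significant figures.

0.493 J

The work to assemble the configuration equals its total potential energy, U = Σ kqᵢqⱼ/rᵢⱼ over all pairs.
All three pair separations equal the side length, 0.879 m.
U = (0.0862) + (0.164) + (0.243) = 0.493 J.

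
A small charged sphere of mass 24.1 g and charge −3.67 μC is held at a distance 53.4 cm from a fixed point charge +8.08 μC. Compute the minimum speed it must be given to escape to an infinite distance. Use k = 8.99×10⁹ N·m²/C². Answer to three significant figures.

To just escape, total mechanical energy must reach zero at infinity: ½mv²_min + U = 0, so ½mv²_min = −U = |kQq|/r.
|U| = |kQq|/r = (8.99×10⁹ N·m²/C²)(8.08×10⁻⁶)(3.67×10⁻⁶)/(0.534) = 0.499 J.
v_min = √(2|U|/m) = √(2·0.499/0.0241) = 6.44 m/s.

6.44 m/s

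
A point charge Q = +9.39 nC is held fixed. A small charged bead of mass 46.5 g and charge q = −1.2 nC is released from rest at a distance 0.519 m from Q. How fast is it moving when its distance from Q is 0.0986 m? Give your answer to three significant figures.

Only the electrostatic force acts, so mechanical energy is conserved: ½mv² = U₁ − U₂ = kQq(1/r₁ − 1/r₂).
U₁ − U₂ = (8.99×10⁹ N·m²/C²)(9.39×10⁻⁹ C)(-1.20×10⁻⁹ C)(1/0.519 − 1/0.0986) = 8.32×10⁻⁷ J.
v = √(2·8.32×10⁻⁷/0.0465) = 5.98×10⁻³ m/s.

5.98×10⁻³ m/s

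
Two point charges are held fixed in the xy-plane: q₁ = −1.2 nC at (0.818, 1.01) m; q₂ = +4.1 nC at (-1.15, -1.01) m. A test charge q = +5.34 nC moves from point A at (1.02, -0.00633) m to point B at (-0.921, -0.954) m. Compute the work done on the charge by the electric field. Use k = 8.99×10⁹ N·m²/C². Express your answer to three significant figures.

-7.86×10⁻⁷ J

The work done by the electric force is W_field = −ΔU = −q(V_B − V_A) = q(V_A − V_B).
At A: distances to the source charges are 1.04 m, 2.39 m; V_A = Σ kqᵢ/rᵢ = 5.01 V.
At B: distances to the source charges are 2.62 m, 0.236 m; V_B = Σ kqᵢ/rᵢ = 152 V.
ΔV = V_B − V_A = 147 V.
W_field = −qΔV = −(5.34×10⁻⁹ C)(147 V) = -7.86×10⁻⁷ J.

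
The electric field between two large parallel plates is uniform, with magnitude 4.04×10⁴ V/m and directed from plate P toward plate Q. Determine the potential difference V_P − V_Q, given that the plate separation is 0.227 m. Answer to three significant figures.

In a uniform field, potential decreases in the direction of E: ΔV = −E·d for a displacement d parallel to E.
Going from Q to P is a displacement of 0.227 m opposite to the field, so V_P − V_Q = +Ed = 9170 V.

9170 V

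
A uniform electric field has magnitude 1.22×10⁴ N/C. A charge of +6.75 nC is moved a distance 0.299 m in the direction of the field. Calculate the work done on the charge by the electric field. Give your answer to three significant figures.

The potential change for a displacement 0.299 m in the direction of the field is ΔV = −Ed = -3650 V.
W_field = −qΔV = 2.46×10⁻⁵ J.

2.46×10⁻⁵ J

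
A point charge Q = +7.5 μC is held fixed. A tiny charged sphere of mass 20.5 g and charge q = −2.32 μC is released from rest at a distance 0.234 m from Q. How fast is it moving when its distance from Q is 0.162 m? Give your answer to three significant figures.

Only the electrostatic force acts, so mechanical energy is conserved: ½mv² = U₁ − U₂ = kQq(1/r₁ − 1/r₂).
U₁ − U₂ = (8.99×10⁹ N·m²/C²)(7.50×10⁻⁶ C)(-2.32×10⁻⁶ C)(1/0.234 − 1/0.162) = 0.297 J.
v = √(2·0.297/0.0205) = 5.38 m/s.

5.38 m/s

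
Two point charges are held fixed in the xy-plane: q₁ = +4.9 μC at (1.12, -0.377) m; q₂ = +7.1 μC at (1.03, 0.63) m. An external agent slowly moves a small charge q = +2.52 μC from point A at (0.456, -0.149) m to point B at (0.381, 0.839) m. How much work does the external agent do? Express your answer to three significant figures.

-0.0104 J

For quasistatic motion the external work equals the change in potential energy: W_ext = qΔV = q(V_B − V_A).
At A: distances to the source charges are 0.702 m, 0.968 m; V_A = Σ kqᵢ/rᵢ = 1.29×10⁵ V.
At B: distances to the source charges are 1.42 m, 0.682 m; V_B = Σ kqᵢ/rᵢ = 1.25×10⁵ V.
ΔV = V_B − V_A = -4140 V.
W_ext = qΔV = (2.52×10⁻⁶ C)(-4140 V) = -0.0104 J.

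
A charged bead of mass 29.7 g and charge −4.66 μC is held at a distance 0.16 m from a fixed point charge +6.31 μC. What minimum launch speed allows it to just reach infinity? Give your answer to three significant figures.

To just escape, total mechanical energy must reach zero at infinity: ½mv²_min + U = 0, so ½mv²_min = −U = |kQq|/r.
|U| = |kQq|/r = (8.99×10⁹ N·m²/C²)(6.31×10⁻⁶)(4.66×10⁻⁶)/(0.160) = 1.65 J.
v_min = √(2|U|/m) = √(2·1.65/0.0297) = 10.5 m/s.

10.5 m/s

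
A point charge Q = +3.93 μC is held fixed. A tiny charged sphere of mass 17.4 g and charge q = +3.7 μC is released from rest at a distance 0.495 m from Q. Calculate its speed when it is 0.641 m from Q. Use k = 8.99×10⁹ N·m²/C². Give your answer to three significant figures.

Only the electrostatic force acts, so mechanical energy is conserved: ½mv² = U₁ − U₂ = kQq(1/r₁ − 1/r₂).
U₁ − U₂ = (8.99×10⁹ N·m²/C²)(3.93×10⁻⁶ C)(3.70×10⁻⁶ C)(1/0.495 − 1/0.641) = 0.0602 J.
v = √(2·0.0602/0.0174) = 2.63 m/s.

2.63 m/s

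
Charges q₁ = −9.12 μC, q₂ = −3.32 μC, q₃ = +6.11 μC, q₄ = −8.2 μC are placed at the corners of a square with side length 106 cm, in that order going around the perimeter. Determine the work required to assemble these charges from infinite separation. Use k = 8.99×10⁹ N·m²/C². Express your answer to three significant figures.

0.123 J

The work to assemble the configuration equals its total potential energy, U = Σ kqᵢqⱼ/rᵢⱼ over all pairs.
The four side pairs have separation 1.06 m and the two diagonal pairs 1.50 m.
Summing all 6 pair terms gives U = 0.123 J.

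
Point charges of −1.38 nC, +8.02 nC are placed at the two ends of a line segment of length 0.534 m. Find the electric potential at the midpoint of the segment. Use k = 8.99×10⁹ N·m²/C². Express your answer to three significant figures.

The total potential is the scalar sum of each charge's contribution, V = Σ kqᵢ/rᵢ.
Each charge is 0.267 m from the midpoint.
V = k[(-1.38×10⁻⁹)/(0.267) + (8.02×10⁻⁹)/(0.267)] = 224 V.

224 V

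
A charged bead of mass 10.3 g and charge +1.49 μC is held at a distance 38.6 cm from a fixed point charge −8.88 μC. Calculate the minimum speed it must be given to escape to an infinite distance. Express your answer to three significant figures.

To just escape, total mechanical energy must reach zero at infinity: ½mv²_min + U = 0, so ½mv²_min = −U = |kQq|/r.
|U| = |kQq|/r = (8.99×10⁹ N·m²/C²)(8.88×10⁻⁶)(1.49×10⁻⁶)/(0.386) = 0.308 J.
v_min = √(2|U|/m) = √(2·0.308/0.0103) = 7.74 m/s.

7.74 m/s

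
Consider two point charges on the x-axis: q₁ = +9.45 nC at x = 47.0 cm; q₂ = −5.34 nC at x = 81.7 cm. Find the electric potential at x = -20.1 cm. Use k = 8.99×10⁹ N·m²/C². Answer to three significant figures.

The total potential is the scalar sum of each charge's contribution, V = Σ kqᵢ/rᵢ.
Distances from the field point to each charge: r₁ = 0.671 m, r₂ = 1.02 m.
V = k[(9.45×10⁻⁹)/(0.671) + (-5.34×10⁻⁹)/(1.02)] = 79.5 V.

79.5 V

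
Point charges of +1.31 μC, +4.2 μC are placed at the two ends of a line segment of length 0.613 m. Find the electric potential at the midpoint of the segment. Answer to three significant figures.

1.62×10⁵ V

The total potential is the scalar sum of each charge's contribution, V = Σ kqᵢ/rᵢ.
Each charge is 0.306 m from the midpoint.
V = k[(1.31×10⁻⁶)/(0.306) + (4.20×10⁻⁶)/(0.306)] = 1.62×10⁵ V.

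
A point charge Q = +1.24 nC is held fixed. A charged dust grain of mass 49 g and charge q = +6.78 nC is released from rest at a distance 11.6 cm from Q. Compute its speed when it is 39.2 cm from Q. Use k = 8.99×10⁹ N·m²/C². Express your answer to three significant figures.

Only the electrostatic force acts, so mechanical energy is conserved: ½mv² = U₁ − U₂ = kQq(1/r₁ − 1/r₂).
U₁ − U₂ = (8.99×10⁹ N·m²/C²)(1.24×10⁻⁹ C)(6.78×10⁻⁹ C)(1/0.116 − 1/0.392) = 4.59×10⁻⁷ J.
v = √(2·4.59×10⁻⁷/0.0490) = 4.33×10⁻³ m/s.

4.33×10⁻³ m/s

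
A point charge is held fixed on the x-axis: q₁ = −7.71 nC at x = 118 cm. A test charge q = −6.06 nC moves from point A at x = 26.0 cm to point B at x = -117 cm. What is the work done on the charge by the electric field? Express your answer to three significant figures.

The work done by the electric force is W_field = −ΔU = −q(V_B − V_A) = q(V_A − V_B).
At A: distance to the source charge is 0.920 m; V_A = kq₁/r = -75.3 V.
At B: distance to the source charge is 2.35 m; V_B = kq₁/r = -29.5 V.
ΔV = V_B − V_A = 45.8 V.
W_field = −qΔV = −(-6.06×10⁻⁹ C)(45.8 V) = 2.78×10⁻⁷ J.

2.78×10⁻⁷ J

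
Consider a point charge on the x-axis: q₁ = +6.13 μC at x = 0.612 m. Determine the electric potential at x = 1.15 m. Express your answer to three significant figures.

1.02×10⁵ V

The total potential is the scalar sum of each charge's contribution, V = Σ kqᵢ/rᵢ.
V = k[(6.13×10⁻⁶)/(0.538)] = 1.02×10⁵ V.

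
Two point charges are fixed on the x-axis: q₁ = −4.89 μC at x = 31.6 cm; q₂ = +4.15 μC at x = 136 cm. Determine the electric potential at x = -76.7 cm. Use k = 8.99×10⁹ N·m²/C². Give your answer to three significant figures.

The total potential is the scalar sum of each charge's contribution, V = Σ kqᵢ/rᵢ.
Distances from the field point to each charge: r₁ = 1.08 m, r₂ = 2.13 m.
V = k[(-4.89×10⁻⁶)/(1.08) + (4.15×10⁻⁶)/(2.13)] = -2.31×10⁴ V.

-2.31×10⁴ V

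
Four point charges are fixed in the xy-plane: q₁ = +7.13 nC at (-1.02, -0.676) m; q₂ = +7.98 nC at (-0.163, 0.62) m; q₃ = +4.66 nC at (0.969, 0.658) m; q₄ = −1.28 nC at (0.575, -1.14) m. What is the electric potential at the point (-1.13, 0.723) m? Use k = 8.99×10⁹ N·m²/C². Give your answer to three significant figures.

135 V

Electric potential is a scalar, so the contributions from each charge add algebraically: V = Σ kqᵢ/rᵢ.
Distances from the field point to each charge: r₁ = 1.40 m, r₂ = 0.972 m, r₃ = 2.10 m, r₄ = 2.53 m.
V = k[(7.13×10⁻⁹)/(1.40) + (7.98×10⁻⁹)/(0.972) + (4.66×10⁻⁹)/(2.10) + (-1.28×10⁻⁹)/(2.53)] = 135 V.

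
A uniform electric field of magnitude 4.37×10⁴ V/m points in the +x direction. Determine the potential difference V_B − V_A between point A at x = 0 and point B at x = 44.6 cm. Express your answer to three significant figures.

In a uniform field, potential decreases in the direction of E: V_B − V_A = −E·Δx.
V_B − V_A = −(4.37×10⁴ V/m)(0.446 m) = -1.95×10⁴ V.

-1.95×10⁴ V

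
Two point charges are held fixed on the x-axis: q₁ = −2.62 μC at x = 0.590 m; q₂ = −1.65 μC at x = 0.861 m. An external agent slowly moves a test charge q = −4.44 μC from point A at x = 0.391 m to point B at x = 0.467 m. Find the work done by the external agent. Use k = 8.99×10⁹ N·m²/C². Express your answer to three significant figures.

For quasistatic motion the external work equals the change in potential energy: W_ext = qΔV = q(V_B − V_A).
At A: distances to the source charges are 0.199 m, 0.470 m; V_A = Σ kqᵢ/rᵢ = -1.50×10⁵ V.
At B: distances to the source charges are 0.123 m, 0.394 m; V_B = Σ kqᵢ/rᵢ = -2.29×10⁵ V.
ΔV = V_B − V_A = -7.92×10⁴ V.
W_ext = qΔV = (-4.44×10⁻⁶ C)(-7.92×10⁴ V) = 0.352 J.

0.352 J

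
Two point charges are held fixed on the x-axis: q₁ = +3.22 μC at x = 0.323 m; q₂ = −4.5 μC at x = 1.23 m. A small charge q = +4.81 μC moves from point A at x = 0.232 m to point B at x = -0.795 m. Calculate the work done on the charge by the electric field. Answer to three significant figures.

The work done by the electric force is W_field = −ΔU = −q(V_B − V_A) = q(V_A − V_B).
At A: distances to the source charges are 0.0910 m, 0.998 m; V_A = Σ kqᵢ/rᵢ = 2.78×10⁵ V.
At B: distances to the source charges are 1.12 m, 2.02 m; V_B = Σ kqᵢ/rᵢ = 5910 V.
ΔV = V_B − V_A = -2.72×10⁵ V.
W_field = −qΔV = −(4.81×10⁻⁶ C)(-2.72×10⁵ V) = 1.31 J.

1.31 J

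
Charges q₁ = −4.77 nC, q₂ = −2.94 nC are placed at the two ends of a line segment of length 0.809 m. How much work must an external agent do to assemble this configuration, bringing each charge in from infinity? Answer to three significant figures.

1.56×10⁻⁷ J

The work to assemble the configuration equals its total potential energy, U = Σ kqᵢqⱼ/rᵢⱼ over all pairs.
The separation is r = 0.809 m.
U = (1.56×10⁻⁷) = 1.56×10⁻⁷ J.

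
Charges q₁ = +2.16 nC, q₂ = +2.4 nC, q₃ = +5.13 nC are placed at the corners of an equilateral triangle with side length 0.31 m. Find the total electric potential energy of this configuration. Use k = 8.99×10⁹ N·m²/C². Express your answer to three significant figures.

The work to assemble the configuration equals its total potential energy, U = Σ kqᵢqⱼ/rᵢⱼ over all pairs.
All three pair separations equal the side length, 0.310 m.
U = (1.50×10⁻⁷) + (3.21×10⁻⁷) + (3.57×10⁻⁷) = 8.29×10⁻⁷ J.

8.29×10⁻⁷ J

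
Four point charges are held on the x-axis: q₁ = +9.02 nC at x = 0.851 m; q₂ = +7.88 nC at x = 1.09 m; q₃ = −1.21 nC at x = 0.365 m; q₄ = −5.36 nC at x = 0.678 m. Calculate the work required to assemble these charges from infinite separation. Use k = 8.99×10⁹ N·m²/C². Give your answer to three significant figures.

-8.94×10⁻⁷ J

The assembly work is the sum of pairwise potential energies, U = Σ_{i<j} kqᵢqⱼ/rᵢⱼ.
Pair separations: r₁₂ = 0.239 m, r₁₃ = 0.486 m, r₁₄ = 0.173 m, r₂₃ = 0.725 m, r₂₄ = 0.412 m, r₃₄ = 0.313 m.
Summing all 6 pair terms gives U = -8.94×10⁻⁷ J.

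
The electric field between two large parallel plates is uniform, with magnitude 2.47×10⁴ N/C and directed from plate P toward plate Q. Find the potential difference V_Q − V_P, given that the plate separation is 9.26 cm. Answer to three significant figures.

In a uniform field, potential decreases in the direction of E: ΔV = −E·d for a displacement d parallel to E.
Going from P to Q is a displacement of 9.26 cm along the field, so V_Q − V_P = −Ed = -2290 V.

-2290 V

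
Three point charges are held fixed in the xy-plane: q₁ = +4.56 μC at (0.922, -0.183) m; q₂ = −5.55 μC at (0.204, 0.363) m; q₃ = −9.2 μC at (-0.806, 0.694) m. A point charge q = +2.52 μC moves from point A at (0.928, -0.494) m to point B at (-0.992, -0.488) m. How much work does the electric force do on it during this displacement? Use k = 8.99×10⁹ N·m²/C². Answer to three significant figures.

0.327 J

The work done by the electric force is W_field = −ΔU = −q(V_B − V_A) = q(V_A − V_B).
At A: distances to the source charges are 0.311 m, 1.12 m, 2.10 m; V_A = Σ kqᵢ/rᵢ = 4.80×10⁴ V.
At B: distances to the source charges are 1.94 m, 1.47 m, 1.20 m; V_B = Σ kqᵢ/rᵢ = -8.20×10⁴ V.
ΔV = V_B − V_A = -1.30×10⁵ V.
W_field = −qΔV = −(2.52×10⁻⁶ C)(-1.30×10⁵ V) = 0.327 J.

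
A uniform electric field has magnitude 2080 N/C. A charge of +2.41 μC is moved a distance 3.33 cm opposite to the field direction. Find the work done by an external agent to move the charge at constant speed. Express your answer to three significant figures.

The potential change for a displacement 3.33 cm opposite to the field direction is ΔV = +Ed = 69.3 V.
W_ext = qΔV = 1.67×10⁻⁴ J.

1.67×10⁻⁴ J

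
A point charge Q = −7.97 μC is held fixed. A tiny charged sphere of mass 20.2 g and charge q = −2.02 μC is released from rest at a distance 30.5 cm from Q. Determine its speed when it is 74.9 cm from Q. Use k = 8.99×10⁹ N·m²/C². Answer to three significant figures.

5.28 m/s

Only the electrostatic force acts, so mechanical energy is conserved: ½mv² = U₁ − U₂ = kQq(1/r₁ − 1/r₂).
U₁ − U₂ = (8.99×10⁹ N·m²/C²)(-7.97×10⁻⁶ C)(-2.02×10⁻⁶ C)(1/0.305 − 1/0.749) = 0.281 J.
v = √(2·0.281/0.0202) = 5.28 m/s.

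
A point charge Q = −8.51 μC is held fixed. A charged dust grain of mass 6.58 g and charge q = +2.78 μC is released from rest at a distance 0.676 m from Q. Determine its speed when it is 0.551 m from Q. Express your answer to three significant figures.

Only the electrostatic force acts, so mechanical energy is conserved: ½mv² = U₁ − U₂ = kQq(1/r₁ − 1/r₂).
U₁ − U₂ = (8.99×10⁹ N·m²/C²)(-8.51×10⁻⁶ C)(2.78×10⁻⁶ C)(1/0.676 − 1/0.551) = 0.0714 J.
v = √(2·0.0714/6.58×10⁻³) = 4.66 m/s.

4.66 m/s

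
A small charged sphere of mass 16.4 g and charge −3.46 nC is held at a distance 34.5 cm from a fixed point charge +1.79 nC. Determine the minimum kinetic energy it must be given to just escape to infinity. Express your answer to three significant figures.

1.61×10⁻⁷ J

To just escape, total mechanical energy must reach zero at infinity: ½mv²_min + U = 0, so ½mv²_min = −U = |kQq|/r.
|U| = |kQq|/r = (8.99×10⁹ N·m²/C²)(1.79×10⁻⁹)(3.46×10⁻⁹)/(0.345) = 1.61×10⁻⁷ J.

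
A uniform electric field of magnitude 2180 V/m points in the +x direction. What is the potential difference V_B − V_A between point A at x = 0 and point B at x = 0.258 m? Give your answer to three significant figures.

In a uniform field, potential decreases in the direction of E: V_B − V_A = −E·Δx.
V_B − V_A = −(2180 V/m)(0.258 m) = -562 V.

-562 V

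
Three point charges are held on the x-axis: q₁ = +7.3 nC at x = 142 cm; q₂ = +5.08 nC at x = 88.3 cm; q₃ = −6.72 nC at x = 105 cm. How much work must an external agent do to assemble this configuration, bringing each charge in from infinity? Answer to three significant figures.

The assembly work is the sum of pairwise potential energies, U = Σ_{i<j} kqᵢqⱼ/rᵢⱼ.
Pair separations: r₁₂ = 0.537 m, r₁₃ = 0.370 m, r₂₃ = 0.167 m.
U = (6.21×10⁻⁷) + (-1.19×10⁻⁶) + (-1.84×10⁻⁶) = -2.41×10⁻⁶ J.

-2.41×10⁻⁶ J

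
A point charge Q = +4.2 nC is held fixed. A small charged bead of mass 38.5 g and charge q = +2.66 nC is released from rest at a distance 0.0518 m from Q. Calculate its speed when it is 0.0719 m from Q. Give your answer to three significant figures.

5.31×10⁻³ m/s

Only the electrostatic force acts, so mechanical energy is conserved: ½mv² = U₁ − U₂ = kQq(1/r₁ − 1/r₂).
U₁ − U₂ = (8.99×10⁹ N·m²/C²)(4.20×10⁻⁹ C)(2.66×10⁻⁹ C)(1/0.0518 − 1/0.0719) = 5.42×10⁻⁷ J.
v = √(2·5.42×10⁻⁷/0.0385) = 5.31×10⁻³ m/s.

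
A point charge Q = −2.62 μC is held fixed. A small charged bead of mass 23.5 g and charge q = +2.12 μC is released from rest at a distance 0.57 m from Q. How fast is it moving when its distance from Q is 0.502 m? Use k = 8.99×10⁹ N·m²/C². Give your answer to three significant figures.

Only the electrostatic force acts, so mechanical energy is conserved: ½mv² = U₁ − U₂ = kQq(1/r₁ − 1/r₂).
U₁ − U₂ = (8.99×10⁹ N·m²/C²)(-2.62×10⁻⁶ C)(2.12×10⁻⁶ C)(1/0.570 − 1/0.502) = 0.0119 J.
v = √(2·0.0119/0.0235) = 1.00 m/s.

1.00 m/s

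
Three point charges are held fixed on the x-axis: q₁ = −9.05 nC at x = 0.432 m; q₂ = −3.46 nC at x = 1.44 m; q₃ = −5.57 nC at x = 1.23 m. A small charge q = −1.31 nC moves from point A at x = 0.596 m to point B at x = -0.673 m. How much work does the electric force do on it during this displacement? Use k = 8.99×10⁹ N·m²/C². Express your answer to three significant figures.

The work done by the electric force is W_field = −ΔU = −q(V_B − V_A) = q(V_A − V_B).
At A: distances to the source charges are 0.164 m, 0.844 m, 0.634 m; V_A = Σ kqᵢ/rᵢ = -612 V.
At B: distances to the source charges are 1.10 m, 2.11 m, 1.90 m; V_B = Σ kqᵢ/rᵢ = -115 V.
ΔV = V_B − V_A = 497 V.
W_field = −qΔV = −(-1.31×10⁻⁹ C)(497 V) = 6.51×10⁻⁷ J.

6.51×10⁻⁷ J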